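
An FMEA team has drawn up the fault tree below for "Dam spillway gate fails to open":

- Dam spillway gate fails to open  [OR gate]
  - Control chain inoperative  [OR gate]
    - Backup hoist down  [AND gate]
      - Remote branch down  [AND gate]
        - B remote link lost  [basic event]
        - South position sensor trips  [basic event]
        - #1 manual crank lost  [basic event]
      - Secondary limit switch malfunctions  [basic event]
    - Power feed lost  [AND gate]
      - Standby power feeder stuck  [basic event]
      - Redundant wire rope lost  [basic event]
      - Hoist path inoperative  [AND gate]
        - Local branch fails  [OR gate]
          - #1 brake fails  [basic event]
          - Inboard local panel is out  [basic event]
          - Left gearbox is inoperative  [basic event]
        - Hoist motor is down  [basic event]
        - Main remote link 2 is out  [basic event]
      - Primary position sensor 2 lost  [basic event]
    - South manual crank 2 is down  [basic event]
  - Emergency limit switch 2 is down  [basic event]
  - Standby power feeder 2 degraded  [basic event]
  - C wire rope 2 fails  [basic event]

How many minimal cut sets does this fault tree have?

8

Remote branch down [AND]: one cut set from each child combined → 1 × 1 × 1 = 1 cut set(s).
Backup hoist down [AND]: one cut set from each child combined → 1 × 1 = 1 cut set(s).
Local branch fails [OR]: union of children's cut sets → 3 cut set(s).
Hoist path inoperative [AND]: one cut set from each child combined → 3 × 1 × 1 = 3 cut set(s).
Power feed lost [AND]: one cut set from each child combined → 1 × 1 × 3 × 1 = 3 cut set(s).
Control chain inoperative [OR]: union of children's cut sets → 5 cut set(s).
Dam spillway gate fails to open [OR]: union of children's cut sets → 8 cut set(s).
Minimal cut sets: {#1 manual crank lost, B remote link lost, Secondary limit switch malfunctions, South position sensor trips}; {#1 brake fails, Hoist motor is down, Main remote link 2 is out, Primary position sensor 2 lost, Redundant wire rope lost, Standby power feeder stuck}; {Hoist motor is down, Inboard local panel is out, Main remote link 2 is out, Primary position sensor 2 lost, Redundant wire rope lost, Standby power feeder stuck}; {Hoist motor is down, Left gearbox is inoperative, Main remote link 2 is out, Primary position sensor 2 lost, Redundant wire rope lost, Standby power feeder stuck}; {South manual crank 2 is down}; {Emergency limit switch 2 is down}; {Standby power feeder 2 degraded}; {C wire rope 2 fails}.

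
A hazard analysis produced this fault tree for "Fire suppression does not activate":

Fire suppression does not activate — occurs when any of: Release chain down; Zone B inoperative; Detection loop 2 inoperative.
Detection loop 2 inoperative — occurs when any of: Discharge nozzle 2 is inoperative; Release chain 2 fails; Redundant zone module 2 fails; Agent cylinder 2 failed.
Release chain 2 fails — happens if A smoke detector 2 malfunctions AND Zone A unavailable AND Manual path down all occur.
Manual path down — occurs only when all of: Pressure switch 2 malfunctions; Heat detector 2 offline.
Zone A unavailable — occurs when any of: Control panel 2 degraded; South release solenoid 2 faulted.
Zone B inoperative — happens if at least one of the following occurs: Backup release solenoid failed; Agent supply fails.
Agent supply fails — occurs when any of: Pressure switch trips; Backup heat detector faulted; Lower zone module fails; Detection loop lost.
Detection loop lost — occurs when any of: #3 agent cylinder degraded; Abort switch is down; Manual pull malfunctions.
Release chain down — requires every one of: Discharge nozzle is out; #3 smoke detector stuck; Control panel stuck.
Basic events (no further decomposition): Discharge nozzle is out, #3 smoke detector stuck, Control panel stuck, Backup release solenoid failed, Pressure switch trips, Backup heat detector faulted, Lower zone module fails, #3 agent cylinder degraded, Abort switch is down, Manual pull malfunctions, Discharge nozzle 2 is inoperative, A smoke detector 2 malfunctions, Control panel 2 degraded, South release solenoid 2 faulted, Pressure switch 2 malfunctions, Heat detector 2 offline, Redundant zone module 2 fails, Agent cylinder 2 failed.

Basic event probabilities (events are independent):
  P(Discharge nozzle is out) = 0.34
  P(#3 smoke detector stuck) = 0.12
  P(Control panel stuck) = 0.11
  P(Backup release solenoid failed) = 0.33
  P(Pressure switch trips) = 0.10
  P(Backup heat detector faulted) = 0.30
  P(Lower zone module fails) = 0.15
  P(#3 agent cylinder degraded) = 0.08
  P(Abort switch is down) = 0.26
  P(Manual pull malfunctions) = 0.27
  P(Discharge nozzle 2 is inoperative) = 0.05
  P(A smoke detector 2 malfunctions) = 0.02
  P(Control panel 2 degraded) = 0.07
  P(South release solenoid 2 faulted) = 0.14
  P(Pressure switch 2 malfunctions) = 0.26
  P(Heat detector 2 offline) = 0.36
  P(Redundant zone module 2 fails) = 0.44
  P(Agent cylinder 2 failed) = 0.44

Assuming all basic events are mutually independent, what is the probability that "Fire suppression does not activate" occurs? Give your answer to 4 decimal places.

P(Release chain down) [AND] = 0.34 × 0.12 × 0.11 = 0.004488
P(Detection loop lost) [OR] = 1 − (1−0.08) × (1−0.26) × (1−0.27) = 0.503016
P(Agent supply fails) [OR] = 1 − (1−0.10) × (1−0.30) × (1−0.15) × (1−0.503016) = 0.733865
P(Zone B inoperative) [OR] = 1 − (1−0.33) × (1−0.733865) = 0.821690
P(Zone A unavailable) [OR] = 1 − (1−0.07) × (1−0.14) = 0.200200
P(Manual path down) [AND] = 0.26 × 0.36 = 0.093600
P(Release chain 2 fails) [AND] = 0.02 × 0.200200 × 0.093600 = 0.000375
P(Detection loop 2 inoperative) [OR] = 1 − (1−0.05) × (1−0.000375) × (1−0.44) × (1−0.44) = 0.702192
P(Fire suppression does not activate) [OR] = 1 − (1−0.004488) × (1−0.821690) × (1−0.702192) = 0.947136
Rounded to 4 decimal places: P(Fire suppression does not activate) ≈ 0.9471.

0.9471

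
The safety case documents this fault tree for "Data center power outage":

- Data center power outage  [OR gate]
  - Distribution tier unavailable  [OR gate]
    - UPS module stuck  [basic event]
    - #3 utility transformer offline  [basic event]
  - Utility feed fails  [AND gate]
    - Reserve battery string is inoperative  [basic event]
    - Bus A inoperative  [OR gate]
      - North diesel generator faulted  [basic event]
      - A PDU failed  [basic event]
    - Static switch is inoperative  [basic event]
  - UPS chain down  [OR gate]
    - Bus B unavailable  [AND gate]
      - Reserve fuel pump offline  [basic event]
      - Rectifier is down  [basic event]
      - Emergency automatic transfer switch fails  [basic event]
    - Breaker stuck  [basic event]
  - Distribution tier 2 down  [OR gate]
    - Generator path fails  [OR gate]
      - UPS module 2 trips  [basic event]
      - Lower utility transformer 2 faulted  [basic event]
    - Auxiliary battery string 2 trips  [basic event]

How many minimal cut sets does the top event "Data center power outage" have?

9

Distribution tier unavailable [OR]: union of children's cut sets → 2 cut set(s).
Bus A inoperative [OR]: union of children's cut sets → 2 cut set(s).
Utility feed fails [AND]: one cut set from each child combined → 1 × 2 × 1 = 2 cut set(s).
Bus B unavailable [AND]: one cut set from each child combined → 1 × 1 × 1 = 1 cut set(s).
UPS chain down [OR]: union of children's cut sets → 2 cut set(s).
Generator path fails [OR]: union of children's cut sets → 2 cut set(s).
Distribution tier 2 down [OR]: union of children's cut sets → 3 cut set(s).
Data center power outage [OR]: union of children's cut sets → 9 cut set(s).
Minimal cut sets: {UPS module stuck}; {#3 utility transformer offline}; {North diesel generator faulted, Reserve battery string is inoperative, Static switch is inoperative}; {A PDU failed, Reserve battery string is inoperative, Static switch is inoperative}; {Emergency automatic transfer switch fails, Rectifier is down, Reserve fuel pump offline}; {Breaker stuck}; {UPS module 2 trips}; {Lower utility transformer 2 faulted}; {Auxiliary battery string 2 trips}.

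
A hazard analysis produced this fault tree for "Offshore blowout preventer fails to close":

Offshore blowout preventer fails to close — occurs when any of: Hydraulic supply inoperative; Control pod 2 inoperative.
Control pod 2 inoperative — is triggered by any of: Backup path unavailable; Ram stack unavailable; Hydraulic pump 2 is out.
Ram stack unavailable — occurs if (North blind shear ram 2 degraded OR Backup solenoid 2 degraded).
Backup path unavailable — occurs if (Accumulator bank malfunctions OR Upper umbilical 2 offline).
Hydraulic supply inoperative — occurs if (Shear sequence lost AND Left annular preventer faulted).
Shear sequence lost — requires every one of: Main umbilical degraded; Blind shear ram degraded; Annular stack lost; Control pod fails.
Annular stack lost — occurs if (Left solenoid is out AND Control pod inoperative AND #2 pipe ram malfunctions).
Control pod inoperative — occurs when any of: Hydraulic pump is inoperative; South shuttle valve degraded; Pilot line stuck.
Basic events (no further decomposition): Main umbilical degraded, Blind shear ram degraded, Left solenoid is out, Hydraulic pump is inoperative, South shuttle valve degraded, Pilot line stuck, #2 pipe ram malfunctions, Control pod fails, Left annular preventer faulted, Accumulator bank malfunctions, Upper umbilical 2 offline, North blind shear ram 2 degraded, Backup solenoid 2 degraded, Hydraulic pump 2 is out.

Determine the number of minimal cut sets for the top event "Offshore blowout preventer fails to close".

8

Control pod inoperative [OR]: union of children's cut sets → 3 cut set(s).
Annular stack lost [AND]: one cut set from each child combined → 1 × 3 × 1 = 3 cut set(s).
Shear sequence lost [AND]: one cut set from each child combined → 1 × 1 × 3 × 1 = 3 cut set(s).
Hydraulic supply inoperative [AND]: one cut set from each child combined → 3 × 1 = 3 cut set(s).
Backup path unavailable [OR]: union of children's cut sets → 2 cut set(s).
Ram stack unavailable [OR]: union of children's cut sets → 2 cut set(s).
Control pod 2 inoperative [OR]: union of children's cut sets → 5 cut set(s).
Offshore blowout preventer fails to close [OR]: union of children's cut sets → 8 cut set(s).
Minimal cut sets: {#2 pipe ram malfunctions, Blind shear ram degraded, Control pod fails, Hydraulic pump is inoperative, Left annular preventer faulted, Left solenoid is out, Main umbilical degraded}; {#2 pipe ram malfunctions, Blind shear ram degraded, Control pod fails, Left annular preventer faulted, Left solenoid is out, Main umbilical degraded, South shuttle valve degraded}; {#2 pipe ram malfunctions, Blind shear ram degraded, Control pod fails, Left annular preventer faulted, Left solenoid is out, Main umbilical degraded, Pilot line stuck}; {Accumulator bank malfunctions}; {Upper umbilical 2 offline}; {North blind shear ram 2 degraded}; {Backup solenoid 2 degraded}; {Hydraulic pump 2 is out}.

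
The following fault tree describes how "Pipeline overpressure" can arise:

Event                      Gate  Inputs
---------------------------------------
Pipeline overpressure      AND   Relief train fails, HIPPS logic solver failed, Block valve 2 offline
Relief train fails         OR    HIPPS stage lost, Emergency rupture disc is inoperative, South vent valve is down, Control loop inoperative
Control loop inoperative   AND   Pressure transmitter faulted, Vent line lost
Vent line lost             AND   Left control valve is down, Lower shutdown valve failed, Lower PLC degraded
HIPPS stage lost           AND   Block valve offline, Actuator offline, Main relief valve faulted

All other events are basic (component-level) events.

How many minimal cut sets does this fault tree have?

HIPPS stage lost [AND]: one cut set from each child combined → 1 × 1 × 1 = 1 cut set(s).
Vent line lost [AND]: one cut set from each child combined → 1 × 1 × 1 = 1 cut set(s).
Control loop inoperative [AND]: one cut set from each child combined → 1 × 1 = 1 cut set(s).
Relief train fails [OR]: union of children's cut sets → 4 cut set(s).
Pipeline overpressure [AND]: one cut set from each child combined → 4 × 1 × 1 = 4 cut set(s).
Minimal cut sets: {Actuator offline, Block valve 2 offline, Block valve offline, HIPPS logic solver failed, Main relief valve faulted}; {Block valve 2 offline, Emergency rupture disc is inoperative, HIPPS logic solver failed}; {Block valve 2 offline, HIPPS logic solver failed, South vent valve is down}; {Block valve 2 offline, HIPPS logic solver failed, Left control valve is down, Lower PLC degraded, Lower shutdown valve failed, Pressure transmitter faulted}.

4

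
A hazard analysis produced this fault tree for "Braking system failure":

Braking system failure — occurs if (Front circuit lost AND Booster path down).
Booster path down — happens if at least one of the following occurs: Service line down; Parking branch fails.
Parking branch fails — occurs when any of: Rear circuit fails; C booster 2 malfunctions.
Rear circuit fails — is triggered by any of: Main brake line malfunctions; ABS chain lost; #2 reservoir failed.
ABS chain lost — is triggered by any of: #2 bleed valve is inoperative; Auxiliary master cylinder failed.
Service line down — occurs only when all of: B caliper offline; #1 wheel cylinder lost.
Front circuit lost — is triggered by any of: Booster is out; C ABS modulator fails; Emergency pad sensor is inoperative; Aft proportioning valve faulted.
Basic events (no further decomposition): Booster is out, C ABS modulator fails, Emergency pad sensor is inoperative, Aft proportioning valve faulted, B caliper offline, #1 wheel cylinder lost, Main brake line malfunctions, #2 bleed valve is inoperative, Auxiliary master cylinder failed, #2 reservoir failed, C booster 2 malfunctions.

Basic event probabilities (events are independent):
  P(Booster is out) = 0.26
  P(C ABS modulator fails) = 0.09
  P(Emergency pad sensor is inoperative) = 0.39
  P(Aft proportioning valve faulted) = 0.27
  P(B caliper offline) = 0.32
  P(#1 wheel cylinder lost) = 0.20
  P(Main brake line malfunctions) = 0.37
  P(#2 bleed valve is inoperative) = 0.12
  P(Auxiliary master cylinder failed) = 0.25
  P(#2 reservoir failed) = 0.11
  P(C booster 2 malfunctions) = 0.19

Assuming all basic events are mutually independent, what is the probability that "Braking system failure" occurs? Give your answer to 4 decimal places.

0.5037

P(Front circuit lost) [OR] = 1 − (1−0.26) × (1−0.09) × (1−0.39) × (1−0.27) = 0.700135
P(Service line down) [AND] = 0.32 × 0.20 = 0.064000
P(ABS chain lost) [OR] = 1 − (1−0.12) × (1−0.25) = 0.340000
P(Rear circuit fails) [OR] = 1 − (1−0.37) × (1−0.340000) × (1−0.11) = 0.629938
P(Parking branch fails) [OR] = 1 − (1−0.629938) × (1−0.19) = 0.700250
P(Booster path down) [OR] = 1 − (1−0.064000) × (1−0.700250) = 0.719434
P(Braking system failure) [AND] = 0.700135 × 0.719434 = 0.503701
Rounded to 4 decimal places: P(Braking system failure) ≈ 0.5037.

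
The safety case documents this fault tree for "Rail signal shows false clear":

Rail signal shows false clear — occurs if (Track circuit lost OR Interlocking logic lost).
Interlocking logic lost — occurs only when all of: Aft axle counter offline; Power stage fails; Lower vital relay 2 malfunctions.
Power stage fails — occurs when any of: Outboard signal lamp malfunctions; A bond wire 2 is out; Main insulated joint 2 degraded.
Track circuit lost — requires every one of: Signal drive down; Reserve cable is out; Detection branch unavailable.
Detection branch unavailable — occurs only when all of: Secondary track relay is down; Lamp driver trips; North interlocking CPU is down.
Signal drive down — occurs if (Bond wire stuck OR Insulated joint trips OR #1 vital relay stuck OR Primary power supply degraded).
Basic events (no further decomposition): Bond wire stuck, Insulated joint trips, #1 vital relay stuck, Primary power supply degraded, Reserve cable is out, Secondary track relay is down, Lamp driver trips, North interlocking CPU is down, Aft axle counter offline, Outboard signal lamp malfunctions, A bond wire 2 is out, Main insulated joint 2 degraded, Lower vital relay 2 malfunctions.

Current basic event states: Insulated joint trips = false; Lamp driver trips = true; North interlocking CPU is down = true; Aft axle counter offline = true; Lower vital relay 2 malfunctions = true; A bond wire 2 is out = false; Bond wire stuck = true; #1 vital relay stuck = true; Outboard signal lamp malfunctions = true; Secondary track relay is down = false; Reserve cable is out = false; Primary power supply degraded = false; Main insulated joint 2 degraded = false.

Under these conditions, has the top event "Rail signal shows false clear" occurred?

Yes

Signal drive down [OR]: Bond wire stuck=occurs, Insulated joint trips=not, #1 vital relay stuck=occurs, Primary power supply degraded=not → at least one input occurs → occurs.
Detection branch unavailable [AND]: Secondary track relay is down=not, Lamp driver trips=occurs, North interlocking CPU is down=occurs → not all inputs occur → does not occur.
Track circuit lost [AND]: Signal drive down=occurs, Reserve cable is out=not, Detection branch unavailable=not → not all inputs occur → does not occur.
Power stage fails [OR]: Outboard signal lamp malfunctions=occurs, A bond wire 2 is out=not, Main insulated joint 2 degraded=not → at least one input occurs → occurs.
Interlocking logic lost [AND]: Aft axle counter offline=occurs, Power stage fails=occurs, Lower vital relay 2 malfunctions=occurs → all inputs occur → occurs.
Rail signal shows false clear [OR]: Track circuit lost=not, Interlocking logic lost=occurs → at least one input occurs → occurs.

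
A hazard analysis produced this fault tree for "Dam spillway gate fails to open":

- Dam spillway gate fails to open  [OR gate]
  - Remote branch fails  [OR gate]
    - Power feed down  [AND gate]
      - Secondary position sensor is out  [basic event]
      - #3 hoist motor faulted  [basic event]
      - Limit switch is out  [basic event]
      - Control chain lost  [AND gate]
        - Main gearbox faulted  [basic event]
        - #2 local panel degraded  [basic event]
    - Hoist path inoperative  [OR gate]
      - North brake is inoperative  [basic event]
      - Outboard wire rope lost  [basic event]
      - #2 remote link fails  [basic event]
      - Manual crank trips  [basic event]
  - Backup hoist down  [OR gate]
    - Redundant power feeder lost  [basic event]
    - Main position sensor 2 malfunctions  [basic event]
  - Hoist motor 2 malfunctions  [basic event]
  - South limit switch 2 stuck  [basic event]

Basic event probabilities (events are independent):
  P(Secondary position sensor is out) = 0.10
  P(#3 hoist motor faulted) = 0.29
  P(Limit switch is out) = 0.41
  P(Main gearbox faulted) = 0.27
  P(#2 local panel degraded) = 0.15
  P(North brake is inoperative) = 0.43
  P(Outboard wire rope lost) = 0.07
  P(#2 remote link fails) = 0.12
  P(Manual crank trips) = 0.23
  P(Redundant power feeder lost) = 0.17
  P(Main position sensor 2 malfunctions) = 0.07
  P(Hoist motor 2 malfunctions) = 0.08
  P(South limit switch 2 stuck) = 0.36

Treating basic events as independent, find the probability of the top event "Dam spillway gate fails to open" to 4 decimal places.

0.8368

P(Control chain lost) [AND] = 0.27 × 0.15 = 0.040500
P(Power feed down) [AND] = 0.10 × 0.29 × 0.41 × 0.040500 = 0.000482
P(Hoist path inoperative) [OR] = 1 − (1−0.43) × (1−0.07) × (1−0.12) × (1−0.23) = 0.640804
P(Remote branch fails) [OR] = 1 − (1−0.000482) × (1−0.640804) = 0.640977
P(Backup hoist down) [OR] = 1 − (1−0.17) × (1−0.07) = 0.228100
P(Dam spillway gate fails to open) [OR] = 1 − (1−0.640977) × (1−0.228100) × (1−0.08) × (1−0.36) = 0.836826
Rounded to 4 decimal places: P(Dam spillway gate fails to open) ≈ 0.8368.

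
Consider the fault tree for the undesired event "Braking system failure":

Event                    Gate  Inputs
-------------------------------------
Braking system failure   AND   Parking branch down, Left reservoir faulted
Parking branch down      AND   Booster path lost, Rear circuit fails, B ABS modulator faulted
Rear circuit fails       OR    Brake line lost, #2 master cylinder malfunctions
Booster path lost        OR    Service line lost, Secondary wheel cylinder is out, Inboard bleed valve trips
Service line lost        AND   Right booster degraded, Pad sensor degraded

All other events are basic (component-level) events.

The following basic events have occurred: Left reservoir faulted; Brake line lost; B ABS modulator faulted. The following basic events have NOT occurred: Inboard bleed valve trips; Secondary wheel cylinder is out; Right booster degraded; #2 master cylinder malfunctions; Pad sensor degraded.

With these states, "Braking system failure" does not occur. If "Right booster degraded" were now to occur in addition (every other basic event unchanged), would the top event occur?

No

Counterfactual: set "Right booster degraded" to occurred.
Service line lost [AND]: Right booster degraded=occurs, Pad sensor degraded=not → not all inputs occur → does not occur.
Booster path lost [OR]: Service line lost=not, Secondary wheel cylinder is out=not, Inboard bleed valve trips=not → no input occurs → does not occur.
Rear circuit fails [OR]: Brake line lost=occurs, #2 master cylinder malfunctions=not → at least one input occurs → occurs.
Parking branch down [AND]: Booster path lost=not, Rear circuit fails=occurs, B ABS modulator faulted=occurs → not all inputs occur → does not occur.
Braking system failure [AND]: Parking branch down=not, Left reservoir faulted=occurs → not all inputs occur → does not occur.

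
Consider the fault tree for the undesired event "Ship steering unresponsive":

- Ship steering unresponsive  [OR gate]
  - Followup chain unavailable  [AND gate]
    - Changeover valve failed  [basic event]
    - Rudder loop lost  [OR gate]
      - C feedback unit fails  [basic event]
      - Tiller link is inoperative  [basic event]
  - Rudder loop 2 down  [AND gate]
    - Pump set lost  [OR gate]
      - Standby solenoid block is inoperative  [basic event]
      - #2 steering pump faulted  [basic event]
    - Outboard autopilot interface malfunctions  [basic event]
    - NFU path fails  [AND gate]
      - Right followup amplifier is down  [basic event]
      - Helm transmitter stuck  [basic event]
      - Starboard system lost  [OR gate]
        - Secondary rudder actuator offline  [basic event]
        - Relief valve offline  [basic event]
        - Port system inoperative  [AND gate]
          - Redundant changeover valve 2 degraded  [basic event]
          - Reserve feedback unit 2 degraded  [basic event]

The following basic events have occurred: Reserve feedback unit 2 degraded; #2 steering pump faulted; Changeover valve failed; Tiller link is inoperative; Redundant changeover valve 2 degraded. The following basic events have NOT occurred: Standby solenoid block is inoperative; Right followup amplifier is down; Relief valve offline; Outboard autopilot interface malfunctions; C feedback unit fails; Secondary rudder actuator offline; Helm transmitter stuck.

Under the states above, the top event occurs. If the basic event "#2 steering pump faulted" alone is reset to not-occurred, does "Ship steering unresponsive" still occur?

Yes

Counterfactual: set "#2 steering pump faulted" to not occurred.
Rudder loop lost [OR]: C feedback unit fails=not, Tiller link is inoperative=occurs → at least one input occurs → occurs.
Followup chain unavailable [AND]: Changeover valve failed=occurs, Rudder loop lost=occurs → all inputs occur → occurs.
Pump set lost [OR]: Standby solenoid block is inoperative=not, #2 steering pump faulted=not → no input occurs → does not occur.
Port system inoperative [AND]: Redundant changeover valve 2 degraded=occurs, Reserve feedback unit 2 degraded=occurs → all inputs occur → occurs.
Starboard system lost [OR]: Secondary rudder actuator offline=not, Relief valve offline=not, Port system inoperative=occurs → at least one input occurs → occurs.
NFU path fails [AND]: Right followup amplifier is down=not, Helm transmitter stuck=not, Starboard system lost=occurs → not all inputs occur → does not occur.
Rudder loop 2 down [AND]: Pump set lost=not, Outboard autopilot interface malfunctions=not, NFU path fails=not → not all inputs occur → does not occur.
Ship steering unresponsive [OR]: Followup chain unavailable=occurs, Rudder loop 2 down=not → at least one input occurs → occurs.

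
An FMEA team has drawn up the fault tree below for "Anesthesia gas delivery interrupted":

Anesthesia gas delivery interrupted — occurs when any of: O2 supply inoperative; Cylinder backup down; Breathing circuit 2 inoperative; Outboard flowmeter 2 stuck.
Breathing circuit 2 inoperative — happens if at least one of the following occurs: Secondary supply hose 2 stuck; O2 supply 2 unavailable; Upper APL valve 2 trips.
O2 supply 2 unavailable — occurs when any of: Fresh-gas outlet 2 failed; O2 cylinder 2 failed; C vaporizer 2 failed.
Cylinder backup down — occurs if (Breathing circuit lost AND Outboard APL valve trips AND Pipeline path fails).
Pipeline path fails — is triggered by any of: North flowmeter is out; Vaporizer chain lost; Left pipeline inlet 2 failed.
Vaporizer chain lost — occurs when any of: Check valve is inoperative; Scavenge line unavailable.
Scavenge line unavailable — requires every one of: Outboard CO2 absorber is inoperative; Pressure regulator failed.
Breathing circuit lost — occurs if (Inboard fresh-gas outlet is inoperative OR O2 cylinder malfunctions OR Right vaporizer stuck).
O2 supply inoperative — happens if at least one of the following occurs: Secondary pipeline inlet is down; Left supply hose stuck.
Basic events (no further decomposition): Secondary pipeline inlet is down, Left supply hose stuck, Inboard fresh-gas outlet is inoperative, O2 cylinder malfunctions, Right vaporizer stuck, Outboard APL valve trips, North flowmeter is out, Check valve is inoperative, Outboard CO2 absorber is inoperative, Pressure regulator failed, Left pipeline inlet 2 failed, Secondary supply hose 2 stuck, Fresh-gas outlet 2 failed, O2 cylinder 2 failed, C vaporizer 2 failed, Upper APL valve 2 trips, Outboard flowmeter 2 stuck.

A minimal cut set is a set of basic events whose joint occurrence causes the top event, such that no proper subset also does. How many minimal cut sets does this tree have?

O2 supply inoperative [OR]: union of children's cut sets → 2 cut set(s).
Breathing circuit lost [OR]: union of children's cut sets → 3 cut set(s).
Scavenge line unavailable [AND]: one cut set from each child combined → 1 × 1 = 1 cut set(s).
Vaporizer chain lost [OR]: union of children's cut sets → 2 cut set(s).
Pipeline path fails [OR]: union of children's cut sets → 4 cut set(s).
Cylinder backup down [AND]: one cut set from each child combined → 3 × 1 × 4 = 12 cut set(s).
O2 supply 2 unavailable [OR]: union of children's cut sets → 3 cut set(s).
Breathing circuit 2 inoperative [OR]: union of children's cut sets → 5 cut set(s).
Anesthesia gas delivery interrupted [OR]: union of children's cut sets → 20 cut set(s).

20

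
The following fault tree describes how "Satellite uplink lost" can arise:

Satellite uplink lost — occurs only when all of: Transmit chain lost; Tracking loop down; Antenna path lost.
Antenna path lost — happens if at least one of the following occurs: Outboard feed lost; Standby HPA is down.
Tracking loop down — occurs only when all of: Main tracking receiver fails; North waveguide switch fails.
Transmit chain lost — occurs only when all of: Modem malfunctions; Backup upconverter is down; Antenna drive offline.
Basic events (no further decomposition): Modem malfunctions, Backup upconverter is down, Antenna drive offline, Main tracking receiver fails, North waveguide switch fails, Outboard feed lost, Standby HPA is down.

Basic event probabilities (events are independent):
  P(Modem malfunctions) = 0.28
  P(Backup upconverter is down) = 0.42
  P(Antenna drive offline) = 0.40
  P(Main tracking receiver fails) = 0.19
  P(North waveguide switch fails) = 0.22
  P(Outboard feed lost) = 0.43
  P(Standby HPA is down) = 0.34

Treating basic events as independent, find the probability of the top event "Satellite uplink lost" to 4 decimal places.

P(Transmit chain lost) [AND] = 0.28 × 0.42 × 0.40 = 0.047040
P(Tracking loop down) [AND] = 0.19 × 0.22 = 0.041800
P(Antenna path lost) [OR] = 1 − (1−0.43) × (1−0.34) = 0.623800
P(Satellite uplink lost) [AND] = 0.047040 × 0.041800 × 0.623800 = 0.001227
Rounded to 4 decimal places: P(Satellite uplink lost) ≈ 0.0012.

0.0012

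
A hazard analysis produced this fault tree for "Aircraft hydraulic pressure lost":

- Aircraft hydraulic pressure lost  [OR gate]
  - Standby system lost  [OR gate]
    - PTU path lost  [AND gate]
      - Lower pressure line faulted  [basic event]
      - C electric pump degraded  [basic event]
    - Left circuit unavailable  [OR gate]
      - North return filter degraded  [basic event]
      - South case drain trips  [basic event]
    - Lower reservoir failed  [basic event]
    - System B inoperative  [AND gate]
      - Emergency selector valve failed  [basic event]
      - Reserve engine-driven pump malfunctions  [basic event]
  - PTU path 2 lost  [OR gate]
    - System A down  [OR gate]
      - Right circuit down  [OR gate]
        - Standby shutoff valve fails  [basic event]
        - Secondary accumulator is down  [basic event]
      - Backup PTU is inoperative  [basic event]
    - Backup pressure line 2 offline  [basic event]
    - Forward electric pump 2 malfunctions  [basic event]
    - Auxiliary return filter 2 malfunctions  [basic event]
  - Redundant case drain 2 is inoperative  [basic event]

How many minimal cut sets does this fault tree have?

PTU path lost [AND]: one cut set from each child combined → 1 × 1 = 1 cut set(s).
Left circuit unavailable [OR]: union of children's cut sets → 2 cut set(s).
System B inoperative [AND]: one cut set from each child combined → 1 × 1 = 1 cut set(s).
Standby system lost [OR]: union of children's cut sets → 5 cut set(s).
Right circuit down [OR]: union of children's cut sets → 2 cut set(s).
System A down [OR]: union of children's cut sets → 3 cut set(s).
PTU path 2 lost [OR]: union of children's cut sets → 6 cut set(s).
Aircraft hydraulic pressure lost [OR]: union of children's cut sets → 12 cut set(s).

12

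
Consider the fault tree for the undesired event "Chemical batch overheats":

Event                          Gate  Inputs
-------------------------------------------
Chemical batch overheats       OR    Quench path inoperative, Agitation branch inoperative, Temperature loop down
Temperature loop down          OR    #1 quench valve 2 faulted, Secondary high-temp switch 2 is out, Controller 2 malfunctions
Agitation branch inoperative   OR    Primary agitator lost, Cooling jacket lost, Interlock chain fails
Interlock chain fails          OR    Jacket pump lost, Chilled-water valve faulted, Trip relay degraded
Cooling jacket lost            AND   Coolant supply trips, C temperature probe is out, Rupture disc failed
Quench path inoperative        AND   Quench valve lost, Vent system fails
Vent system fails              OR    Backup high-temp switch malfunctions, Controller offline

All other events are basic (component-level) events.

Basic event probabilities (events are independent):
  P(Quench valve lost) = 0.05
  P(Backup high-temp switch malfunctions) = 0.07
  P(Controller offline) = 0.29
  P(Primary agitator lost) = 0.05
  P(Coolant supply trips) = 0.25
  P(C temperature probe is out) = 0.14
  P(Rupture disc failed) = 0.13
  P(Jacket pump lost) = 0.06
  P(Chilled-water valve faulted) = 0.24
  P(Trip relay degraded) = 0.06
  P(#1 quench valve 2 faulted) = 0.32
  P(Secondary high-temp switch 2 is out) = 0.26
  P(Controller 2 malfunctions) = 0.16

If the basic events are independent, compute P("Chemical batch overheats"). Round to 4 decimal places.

P(Vent system fails) [OR] = 1 − (1−0.07) × (1−0.29) = 0.339700
P(Quench path inoperative) [AND] = 0.05 × 0.339700 = 0.016985
P(Cooling jacket lost) [AND] = 0.25 × 0.14 × 0.13 = 0.004550
P(Interlock chain fails) [OR] = 1 − (1−0.06) × (1−0.24) × (1−0.06) = 0.328464
P(Agitation branch inoperative) [OR] = 1 − (1−0.05) × (1−0.004550) × (1−0.328464) = 0.364944
P(Temperature loop down) [OR] = 1 − (1−0.32) × (1−0.26) × (1−0.16) = 0.577312
P(Chemical batch overheats) [OR] = 1 − (1−0.016985) × (1−0.364944) × (1−0.577312) = 0.736129
Rounded to 4 decimal places: P(Chemical batch overheats) ≈ 0.7361.

0.7361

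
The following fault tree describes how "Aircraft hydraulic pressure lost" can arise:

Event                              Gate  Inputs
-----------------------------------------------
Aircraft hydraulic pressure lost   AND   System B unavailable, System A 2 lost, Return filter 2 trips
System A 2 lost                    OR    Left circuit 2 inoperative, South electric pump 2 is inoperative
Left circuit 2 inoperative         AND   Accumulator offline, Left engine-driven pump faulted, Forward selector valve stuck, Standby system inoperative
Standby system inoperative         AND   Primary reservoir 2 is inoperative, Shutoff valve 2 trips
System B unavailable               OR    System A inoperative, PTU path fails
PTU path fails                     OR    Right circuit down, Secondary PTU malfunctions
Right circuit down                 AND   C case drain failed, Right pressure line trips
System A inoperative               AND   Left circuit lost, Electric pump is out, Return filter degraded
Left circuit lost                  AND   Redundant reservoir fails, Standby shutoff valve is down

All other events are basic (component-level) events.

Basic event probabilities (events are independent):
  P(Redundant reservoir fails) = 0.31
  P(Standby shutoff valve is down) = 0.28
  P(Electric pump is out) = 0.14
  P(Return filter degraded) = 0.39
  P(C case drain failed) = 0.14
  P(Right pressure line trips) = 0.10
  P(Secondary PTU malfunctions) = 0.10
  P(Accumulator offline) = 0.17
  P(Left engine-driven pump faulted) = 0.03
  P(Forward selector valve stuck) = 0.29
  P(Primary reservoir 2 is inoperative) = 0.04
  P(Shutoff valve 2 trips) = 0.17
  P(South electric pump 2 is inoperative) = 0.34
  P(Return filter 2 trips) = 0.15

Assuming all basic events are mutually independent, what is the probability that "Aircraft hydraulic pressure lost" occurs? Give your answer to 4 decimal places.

0.0060

P(Left circuit lost) [AND] = 0.31 × 0.28 = 0.086800
P(System A inoperative) [AND] = 0.086800 × 0.14 × 0.39 = 0.004739
P(Right circuit down) [AND] = 0.14 × 0.10 = 0.014000
P(PTU path fails) [OR] = 1 − (1−0.014000) × (1−0.10) = 0.112600
P(System B unavailable) [OR] = 1 − (1−0.004739) × (1−0.112600) = 0.116805
P(Standby system inoperative) [AND] = 0.04 × 0.17 = 0.006800
P(Left circuit 2 inoperative) [AND] = 0.17 × 0.03 × 0.29 × 0.006800 = 0.000010
P(System A 2 lost) [OR] = 1 − (1−0.000010) × (1−0.34) = 0.340007
P(Aircraft hydraulic pressure lost) [AND] = 0.116805 × 0.340007 × 0.15 = 0.005957
Rounded to 4 decimal places: P(Aircraft hydraulic pressure lost) ≈ 0.0060.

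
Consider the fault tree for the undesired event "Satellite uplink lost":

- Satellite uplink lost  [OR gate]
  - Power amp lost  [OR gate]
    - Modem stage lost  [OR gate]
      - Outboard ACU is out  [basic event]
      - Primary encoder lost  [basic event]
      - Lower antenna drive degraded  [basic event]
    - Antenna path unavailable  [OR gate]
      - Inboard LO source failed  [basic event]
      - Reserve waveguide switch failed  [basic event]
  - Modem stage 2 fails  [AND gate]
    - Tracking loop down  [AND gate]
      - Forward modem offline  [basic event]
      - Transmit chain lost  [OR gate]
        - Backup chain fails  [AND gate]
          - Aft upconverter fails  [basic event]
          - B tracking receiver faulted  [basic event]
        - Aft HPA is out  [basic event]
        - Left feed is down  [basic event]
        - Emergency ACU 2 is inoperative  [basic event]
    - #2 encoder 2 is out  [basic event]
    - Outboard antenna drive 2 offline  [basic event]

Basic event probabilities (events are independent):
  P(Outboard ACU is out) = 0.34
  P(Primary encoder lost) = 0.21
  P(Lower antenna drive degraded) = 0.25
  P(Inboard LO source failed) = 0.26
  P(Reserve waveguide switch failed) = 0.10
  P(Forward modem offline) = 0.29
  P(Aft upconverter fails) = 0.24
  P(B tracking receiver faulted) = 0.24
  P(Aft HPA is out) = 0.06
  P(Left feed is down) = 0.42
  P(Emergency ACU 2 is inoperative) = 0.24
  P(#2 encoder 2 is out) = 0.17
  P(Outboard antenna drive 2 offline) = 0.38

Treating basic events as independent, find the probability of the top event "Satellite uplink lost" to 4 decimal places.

P(Modem stage lost) [OR] = 1 − (1−0.34) × (1−0.21) × (1−0.25) = 0.608950
P(Antenna path unavailable) [OR] = 1 − (1−0.26) × (1−0.10) = 0.334000
P(Power amp lost) [OR] = 1 − (1−0.608950) × (1−0.334000) = 0.739561
P(Backup chain fails) [AND] = 0.24 × 0.24 = 0.057600
P(Transmit chain lost) [OR] = 1 − (1−0.057600) × (1−0.06) × (1−0.42) × (1−0.24) = 0.609515
P(Tracking loop down) [AND] = 0.29 × 0.609515 = 0.176759
P(Modem stage 2 fails) [AND] = 0.176759 × 0.17 × 0.38 = 0.011419
P(Satellite uplink lost) [OR] = 1 − (1−0.739561) × (1−0.011419) = 0.742535
Rounded to 4 decimal places: P(Satellite uplink lost) ≈ 0.7425.

0.7425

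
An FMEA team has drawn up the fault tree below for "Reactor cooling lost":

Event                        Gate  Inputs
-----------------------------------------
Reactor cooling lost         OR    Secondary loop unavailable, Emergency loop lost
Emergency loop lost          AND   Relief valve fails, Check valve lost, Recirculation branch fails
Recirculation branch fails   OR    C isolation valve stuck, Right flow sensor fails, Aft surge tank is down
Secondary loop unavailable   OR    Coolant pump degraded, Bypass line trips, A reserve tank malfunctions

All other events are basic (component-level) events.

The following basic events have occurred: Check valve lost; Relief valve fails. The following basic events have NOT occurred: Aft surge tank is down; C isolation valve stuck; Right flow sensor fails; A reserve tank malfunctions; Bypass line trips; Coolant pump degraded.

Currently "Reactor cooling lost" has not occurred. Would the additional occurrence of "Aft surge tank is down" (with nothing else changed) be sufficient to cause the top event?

Counterfactual: set "Aft surge tank is down" to occurred.
Secondary loop unavailable [OR]: Coolant pump degraded=not, Bypass line trips=not, A reserve tank malfunctions=not → no input occurs → does not occur.
Recirculation branch fails [OR]: C isolation valve stuck=not, Right flow sensor fails=not, Aft surge tank is down=occurs → at least one input occurs → occurs.
Emergency loop lost [AND]: Relief valve fails=occurs, Check valve lost=occurs, Recirculation branch fails=occurs → all inputs occur → occurs.
Reactor cooling lost [OR]: Secondary loop unavailable=not, Emergency loop lost=occurs → at least one input occurs → occurs.

Yes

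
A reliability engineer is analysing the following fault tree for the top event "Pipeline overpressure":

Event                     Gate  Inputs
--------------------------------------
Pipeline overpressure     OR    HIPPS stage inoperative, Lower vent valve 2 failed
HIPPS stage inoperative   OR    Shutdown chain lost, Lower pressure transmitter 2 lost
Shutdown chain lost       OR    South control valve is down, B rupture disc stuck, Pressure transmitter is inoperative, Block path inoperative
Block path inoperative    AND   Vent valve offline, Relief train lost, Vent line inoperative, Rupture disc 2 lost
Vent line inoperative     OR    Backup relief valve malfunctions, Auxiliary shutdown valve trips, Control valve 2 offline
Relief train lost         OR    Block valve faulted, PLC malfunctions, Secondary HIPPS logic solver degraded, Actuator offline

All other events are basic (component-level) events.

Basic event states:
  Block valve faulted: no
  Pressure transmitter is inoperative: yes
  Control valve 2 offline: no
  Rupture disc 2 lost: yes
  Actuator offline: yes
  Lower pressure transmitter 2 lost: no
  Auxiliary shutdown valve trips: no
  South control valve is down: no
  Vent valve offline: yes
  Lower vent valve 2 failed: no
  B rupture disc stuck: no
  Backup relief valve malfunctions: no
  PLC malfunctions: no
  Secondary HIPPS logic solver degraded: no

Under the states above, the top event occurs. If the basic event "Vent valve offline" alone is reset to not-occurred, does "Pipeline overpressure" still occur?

Counterfactual: set "Vent valve offline" to not occurred.
Relief train lost [OR]: Block valve faulted=not, PLC malfunctions=not, Secondary HIPPS logic solver degraded=not, Actuator offline=occurs → at least one input occurs → occurs.
Vent line inoperative [OR]: Backup relief valve malfunctions=not, Auxiliary shutdown valve trips=not, Control valve 2 offline=not → no input occurs → does not occur.
Block path inoperative [AND]: Vent valve offline=not, Relief train lost=occurs, Vent line inoperative=not, Rupture disc 2 lost=occurs → not all inputs occur → does not occur.
Shutdown chain lost [OR]: South control valve is down=not, B rupture disc stuck=not, Pressure transmitter is inoperative=occurs, Block path inoperative=not → at least one input occurs → occurs.
HIPPS stage inoperative [OR]: Shutdown chain lost=occurs, Lower pressure transmitter 2 lost=not → at least one input occurs → occurs.
Pipeline overpressure [OR]: HIPPS stage inoperative=occurs, Lower vent valve 2 failed=not → at least one input occurs → occurs.

Yes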